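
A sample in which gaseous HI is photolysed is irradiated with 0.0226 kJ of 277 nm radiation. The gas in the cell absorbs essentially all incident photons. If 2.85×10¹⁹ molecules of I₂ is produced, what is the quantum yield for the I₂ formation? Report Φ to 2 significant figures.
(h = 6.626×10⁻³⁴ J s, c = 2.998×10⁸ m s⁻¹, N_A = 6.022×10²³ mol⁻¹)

Φ = 0.90

Product: 2.85×10¹⁹ / 6.022×10²³ = 4.733×10⁻⁵ mol.
Photon energy at 277 nm: hc/λ = (6.626×10⁻³⁴)(2.998×10⁸)/(277×10⁻⁹) = 7.171×10⁻¹⁹ J.
Incident energy: 0.0226 kJ = 22.6 J.
Photons incident: 22.6 / 7.171×10⁻¹⁹ = 3.152×10¹⁹, i.e. 3.152×10¹⁹/6.022×10²³ = 5.234×10⁻⁵ mol.
Φ = 4.733×10⁻⁵ mol / 5.234×10⁻⁵ mol photons = 0.90.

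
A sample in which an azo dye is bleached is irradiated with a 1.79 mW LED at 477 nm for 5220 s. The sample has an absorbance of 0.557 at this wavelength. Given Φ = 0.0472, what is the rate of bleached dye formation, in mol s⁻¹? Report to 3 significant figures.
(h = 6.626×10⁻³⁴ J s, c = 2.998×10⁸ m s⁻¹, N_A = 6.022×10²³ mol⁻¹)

Photon energy at 477 nm: hc/λ = (6.626×10⁻³⁴)(2.998×10⁸)/(477×10⁻⁹) = 4.165×10⁻¹⁹ J.
Energy delivered: (1.79 mW)(5220 s) = 9.344 J.
Photons incident: 9.344 / 4.165×10⁻¹⁹ = 2.243×10¹⁹, i.e. 2.243×10¹⁹/6.022×10²³ = 3.725×10⁻⁵ mol.
Fraction absorbed: 1 − 10^(−0.557) = 0.7227.
Photons absorbed: 0.7227 × 3.725×10⁻⁵ = 2.692×10⁻⁵ mol.
Product formed: 0.0472 × 2.692×10⁻⁵ = 1.271×10⁻⁶ mol.
Rate: 1.271×10⁻⁶ / 5220 s = 2.43×10⁻¹⁰ mol s⁻¹.

2.43×10⁻¹⁰ mol s⁻¹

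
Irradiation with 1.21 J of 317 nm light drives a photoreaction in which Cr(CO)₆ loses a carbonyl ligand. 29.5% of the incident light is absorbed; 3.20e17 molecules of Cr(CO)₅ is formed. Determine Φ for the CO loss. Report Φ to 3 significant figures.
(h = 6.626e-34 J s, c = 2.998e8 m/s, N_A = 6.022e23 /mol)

Φ = 0.562

Product: 3.20e17 / 6.022e23 = 5.314e-7 mol.
Photon energy at 317 nm: hc/λ = (6.626e-34)(2.998e8)/(317e-9) = 6.266e-19 J.
Photons incident: 1.21 / 6.266e-19 = 1.931e18, i.e. 1.931e18/6.022e23 = 3.207e-6 mol.
Photons absorbed: 0.295 × 3.207e-6 = 9.461e-7 mol.
Φ = 5.314e-7 mol / 9.461e-7 mol photons = 0.562.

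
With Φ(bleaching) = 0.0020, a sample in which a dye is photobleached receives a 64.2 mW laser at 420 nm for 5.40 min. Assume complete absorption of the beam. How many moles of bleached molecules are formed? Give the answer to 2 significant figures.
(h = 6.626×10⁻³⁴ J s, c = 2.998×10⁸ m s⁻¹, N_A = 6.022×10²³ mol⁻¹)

Photon energy at 420 nm: hc/λ = (6.626×10⁻³⁴)(2.998×10⁸)/(420×10⁻⁹) = 4.730×10⁻¹⁹ J.
Energy delivered: (64.2 mW)(324 s) = 20.80 J.
Photons incident: 20.80 / 4.730×10⁻¹⁹ = 4.397×10¹⁹, i.e. 4.397×10¹⁹/6.022×10²³ = 7.302×10⁻⁵ mol.
Product: Φ × n_abs = 0.0020 × 7.302×10⁻⁵ = 1.460×10⁻⁷ mol.

1.5×10⁻⁷ mol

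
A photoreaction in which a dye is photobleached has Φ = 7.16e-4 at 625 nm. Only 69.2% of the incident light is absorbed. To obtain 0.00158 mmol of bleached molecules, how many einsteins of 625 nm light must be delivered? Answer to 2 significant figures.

Product: 0.00158 mmol = 1.58e-6 mol.
Photons that must be absorbed: 1.58e-6 / 7.16e-4 = 0.002207 mol.
Incident photons needed: 0.002207 / 0.692 = 0.003189 mol.

0.0032 einstein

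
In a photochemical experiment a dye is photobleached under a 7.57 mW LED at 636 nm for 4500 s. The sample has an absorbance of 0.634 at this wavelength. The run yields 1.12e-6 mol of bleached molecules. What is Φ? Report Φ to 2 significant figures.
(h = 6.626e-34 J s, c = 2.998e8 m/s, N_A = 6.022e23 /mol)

Φ = 0.0081

Photon energy at 636 nm: hc/λ = (6.626e-34)(2.998e8)/(636e-9) = 3.123e-19 J.
Energy delivered: (7.57 mW)(4500 s) = 34.07 J.
Photons incident: 34.07 / 3.123e-19 = 1.091e20, i.e. 1.091e20/6.022e23 = 1.812e-4 mol.
Fraction absorbed: 1 − 10^(−0.634) = 0.7677.
Photons absorbed: 0.7677 × 1.812e-4 = 1.391e-4 mol.
Φ = 1.12e-6 mol / 1.391e-4 mol photons = 0.0081.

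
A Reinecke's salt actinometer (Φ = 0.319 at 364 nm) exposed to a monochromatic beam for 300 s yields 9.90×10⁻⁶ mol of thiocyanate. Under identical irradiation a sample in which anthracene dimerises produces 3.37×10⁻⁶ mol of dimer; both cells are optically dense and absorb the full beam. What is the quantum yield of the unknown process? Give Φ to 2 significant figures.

Photons absorbed by the actinometer: 9.90×10⁻⁶ / 0.319 = 3.103×10⁻⁵ mol.
Φ(unknown) = 3.37×10⁻⁶ / 3.103×10⁻⁵ = 0.11.

Φ = 0.11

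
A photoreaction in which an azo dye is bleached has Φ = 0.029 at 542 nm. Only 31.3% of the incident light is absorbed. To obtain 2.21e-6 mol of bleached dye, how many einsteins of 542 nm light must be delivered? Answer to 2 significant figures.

2.4e-4 einstein

Photons that must be absorbed: 2.21e-6 / 0.029 = 7.621e-5 mol.
Incident photons needed: 7.621e-5 / 0.313 = 2.435e-4 mol.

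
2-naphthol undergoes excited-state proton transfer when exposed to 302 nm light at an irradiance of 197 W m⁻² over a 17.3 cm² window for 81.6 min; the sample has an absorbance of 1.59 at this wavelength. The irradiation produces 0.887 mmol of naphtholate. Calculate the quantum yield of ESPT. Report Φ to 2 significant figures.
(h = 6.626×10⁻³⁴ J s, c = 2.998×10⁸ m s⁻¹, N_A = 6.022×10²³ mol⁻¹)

Φ = 0.22

Product: 0.887 mmol = 8.87×10⁻⁴ mol.
Photon energy at 302 nm: hc/λ = (6.626×10⁻³⁴)(2.998×10⁸)/(302×10⁻⁹) = 6.578×10⁻¹⁹ J.
Energy delivered: (197 W m⁻²)(17.3×10⁻⁴ m²)(4896 s) = 1669 J.
Photons incident: 1669 / 6.578×10⁻¹⁹ = 2.537×10²¹, i.e. 2.537×10²¹/6.022×10²³ = 0.004213 mol.
Fraction absorbed: 1 − 10^(−1.59) = 0.9743.
Photons absorbed: 0.9743 × 0.004213 = 0.004105 mol.
Φ = 8.87×10⁻⁴ mol / 0.004105 mol photons = 0.22.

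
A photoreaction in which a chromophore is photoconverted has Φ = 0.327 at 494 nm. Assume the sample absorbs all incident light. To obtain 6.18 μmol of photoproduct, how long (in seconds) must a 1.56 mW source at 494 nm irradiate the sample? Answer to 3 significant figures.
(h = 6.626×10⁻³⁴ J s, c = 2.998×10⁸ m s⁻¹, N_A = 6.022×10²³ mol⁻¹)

t ≈ 2930 s

Product: 6.18 μmol = 6.18×10⁻⁶ mol.
Photons that must be absorbed: 6.18×10⁻⁶ / 0.327 = 1.890×10⁻⁵ mol.
Photon energy: hc/λ = 4.021×10⁻¹⁹ J; per mole, 2.421×10⁵ J mol⁻¹.
Energy required: 1.890×10⁻⁵ × 2.421×10⁵ = 4.576 J.
Time: 4.576 J / 0.00156 W = 2930 s.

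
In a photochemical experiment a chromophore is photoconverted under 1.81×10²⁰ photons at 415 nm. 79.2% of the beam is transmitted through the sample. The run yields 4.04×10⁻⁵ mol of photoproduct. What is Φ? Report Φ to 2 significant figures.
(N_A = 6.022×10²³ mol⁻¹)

Moles of photons: 1.81×10²⁰ / 6.022×10²³ = 3.006×10⁻⁴ mol.
Fraction absorbed: 1 − 79.2/100 = 0.2080.
Photons absorbed: 0.2080 × 3.006×10⁻⁴ = 6.252×10⁻⁵ mol.
Φ = 4.04×10⁻⁵ mol / 6.252×10⁻⁵ mol photons = 0.65.

Φ = 0.65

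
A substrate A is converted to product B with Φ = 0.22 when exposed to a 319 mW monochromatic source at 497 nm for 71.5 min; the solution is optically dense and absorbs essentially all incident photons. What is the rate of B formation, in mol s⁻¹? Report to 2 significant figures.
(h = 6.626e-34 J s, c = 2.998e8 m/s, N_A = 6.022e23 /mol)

2.9e-7 mol s⁻¹

Photon energy at 497 nm: hc/λ = (6.626e-34)(2.998e8)/(497e-9) = 3.997e-19 J.
Energy delivered: (319 mW)(4290 s) = 1369 J.
Photons incident: 1369 / 3.997e-19 = 3.425e21, i.e. 3.425e21/6.022e23 = 0.005687 mol.
Product formed: 0.22 × 0.005687 = 0.001251 mol.
Rate: 0.001251 / 4290 s = 2.9e-7 mol s⁻¹.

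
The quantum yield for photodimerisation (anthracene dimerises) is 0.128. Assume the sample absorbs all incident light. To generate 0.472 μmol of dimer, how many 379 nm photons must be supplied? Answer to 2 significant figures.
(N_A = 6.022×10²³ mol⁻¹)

2.2×10¹⁸ photons

Product: 0.472 μmol = 4.72×10⁻⁷ mol.
Photons that must be absorbed: 4.72×10⁻⁷ / 0.128 = 3.688×10⁻⁶ mol.
Photon count: 3.688×10⁻⁶ × 6.022×10²³ = 2.2×10¹⁸.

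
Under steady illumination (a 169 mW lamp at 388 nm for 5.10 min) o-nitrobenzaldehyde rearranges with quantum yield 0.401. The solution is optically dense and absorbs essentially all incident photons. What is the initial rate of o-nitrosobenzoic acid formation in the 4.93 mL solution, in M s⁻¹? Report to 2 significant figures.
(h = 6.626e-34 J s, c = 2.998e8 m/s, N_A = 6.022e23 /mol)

4.5e-5 M s⁻¹

Photon energy at 388 nm: hc/λ = (6.626e-34)(2.998e8)/(388e-9) = 5.120e-19 J.
Energy delivered: (169 mW)(306 s) = 51.71 J.
Photons incident: 51.71 / 5.120e-19 = 1.010e20, i.e. 1.010e20/6.022e23 = 1.677e-4 mol.
Product formed: 0.401 × 1.677e-4 = 6.725e-5 mol.
Rate: 6.725e-5 mol / (306 s × 0.00493 L) = 4.5e-5 M s⁻¹.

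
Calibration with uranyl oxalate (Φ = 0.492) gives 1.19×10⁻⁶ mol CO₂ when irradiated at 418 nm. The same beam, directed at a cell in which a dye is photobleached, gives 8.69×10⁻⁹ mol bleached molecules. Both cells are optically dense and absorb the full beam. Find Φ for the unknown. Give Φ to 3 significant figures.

Φ = 0.00359

Photons absorbed by the actinometer: 1.19×10⁻⁶ / 0.492 = 2.419×10⁻⁶ mol.
Φ(unknown) = 8.69×10⁻⁹ / 2.419×10⁻⁶ = 0.00359.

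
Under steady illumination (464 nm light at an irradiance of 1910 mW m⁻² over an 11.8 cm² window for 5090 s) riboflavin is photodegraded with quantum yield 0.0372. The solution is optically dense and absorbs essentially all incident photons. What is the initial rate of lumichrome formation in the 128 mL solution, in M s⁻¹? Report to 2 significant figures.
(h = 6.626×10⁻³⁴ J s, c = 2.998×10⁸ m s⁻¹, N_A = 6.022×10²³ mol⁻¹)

2.5×10⁻⁹ M s⁻¹

Photon energy at 464 nm: hc/λ = (6.626×10⁻³⁴)(2.998×10⁸)/(464×10⁻⁹) = 4.281×10⁻¹⁹ J.
Energy delivered: (1910 mW m⁻²)(11.8×10⁻⁴ m²)(5090 s) = 11.47 J.
Photons incident: 11.47 / 4.281×10⁻¹⁹ = 2.679×10¹⁹, i.e. 2.679×10¹⁹/6.022×10²³ = 4.449×10⁻⁵ mol.
Product formed: 0.0372 × 4.449×10⁻⁵ = 1.655×10⁻⁶ mol.
Rate: 1.655×10⁻⁶ mol / (5090 s × 0.128 L) = 2.5×10⁻⁹ M s⁻¹.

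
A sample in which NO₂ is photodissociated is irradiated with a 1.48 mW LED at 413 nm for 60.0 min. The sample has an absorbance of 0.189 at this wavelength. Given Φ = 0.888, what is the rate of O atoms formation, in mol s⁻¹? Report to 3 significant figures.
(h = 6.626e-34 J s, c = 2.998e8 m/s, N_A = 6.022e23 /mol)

Photon energy at 413 nm: hc/λ = (6.626e-34)(2.998e8)/(413e-9) = 4.810e-19 J.
Energy delivered: (1.48 mW)(3600 s) = 5.328 J.
Photons incident: 5.328 / 4.810e-19 = 1.108e19, i.e. 1.108e19/6.022e23 = 1.840e-5 mol.
Fraction absorbed: 1 − 10^(−0.189) = 0.3529.
Photons absorbed: 0.3529 × 1.840e-5 = 6.493e-6 mol.
Product formed: 0.888 × 6.493e-6 = 5.766e-6 mol.
Rate: 5.766e-6 / 3600 s = 1.60e-9 mol s⁻¹.

1.60e-9 mol s⁻¹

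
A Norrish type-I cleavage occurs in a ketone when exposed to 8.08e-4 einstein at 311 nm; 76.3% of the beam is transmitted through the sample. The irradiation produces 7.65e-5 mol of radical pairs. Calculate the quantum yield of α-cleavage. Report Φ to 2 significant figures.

Fraction absorbed: 1 − 76.3/100 = 0.2370.
Photons absorbed: 0.2370 × 8.08e-4 = 1.915e-4 mol.
Φ = 7.65e-5 mol / 1.915e-4 mol photons = 0.40.

Φ = 0.40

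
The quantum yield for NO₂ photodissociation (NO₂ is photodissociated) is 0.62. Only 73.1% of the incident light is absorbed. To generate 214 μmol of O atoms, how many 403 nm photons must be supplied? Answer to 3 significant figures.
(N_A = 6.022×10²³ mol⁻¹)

2.84×10²⁰ photons

Product: 214 μmol = 2.14×10⁻⁴ mol.
Photons that must be absorbed: 2.14×10⁻⁴ / 0.62 = 3.452×10⁻⁴ mol.
Incident photons needed: 3.452×10⁻⁴ / 0.731 = 4.722×10⁻⁴ mol.
Photon count: 4.722×10⁻⁴ × 6.022×10²³ = 2.84×10²⁰.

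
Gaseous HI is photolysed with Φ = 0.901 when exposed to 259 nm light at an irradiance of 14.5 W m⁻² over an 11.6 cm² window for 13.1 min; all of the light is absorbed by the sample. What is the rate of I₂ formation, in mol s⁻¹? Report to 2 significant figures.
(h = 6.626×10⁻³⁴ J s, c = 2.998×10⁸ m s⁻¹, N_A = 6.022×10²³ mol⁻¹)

Photon energy at 259 nm: hc/λ = (6.626×10⁻³⁴)(2.998×10⁸)/(259×10⁻⁹) = 7.670×10⁻¹⁹ J.
Energy delivered: (14.5 W m⁻²)(11.6×10⁻⁴ m²)(786 s) = 13.22 J.
Photons incident: 13.22 / 7.670×10⁻¹⁹ = 1.724×10¹⁹, i.e. 1.724×10¹⁹/6.022×10²³ = 2.863×10⁻⁵ mol.
Product formed: 0.901 × 2.863×10⁻⁵ = 2.580×10⁻⁵ mol.
Rate: 2.580×10⁻⁵ / 786 s = 3.3×10⁻⁸ mol s⁻¹.

3.3×10⁻⁸ mol s⁻¹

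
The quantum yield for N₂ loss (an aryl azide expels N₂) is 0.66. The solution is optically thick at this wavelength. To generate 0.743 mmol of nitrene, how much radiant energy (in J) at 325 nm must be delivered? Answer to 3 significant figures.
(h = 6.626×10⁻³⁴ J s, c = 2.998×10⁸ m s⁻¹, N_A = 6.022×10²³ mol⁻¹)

Product: 0.743 mmol = 7.43×10⁻⁴ mol.
Photons that must be absorbed: 7.43×10⁻⁴ / 0.66 = 0.001126 mol.
Photon energy: hc/λ = 6.112×10⁻¹⁹ J; per mole, 3.681×10⁵ J mol⁻¹.
Energy required: 0.001126 × 3.681×10⁵ = 414 J.

414 J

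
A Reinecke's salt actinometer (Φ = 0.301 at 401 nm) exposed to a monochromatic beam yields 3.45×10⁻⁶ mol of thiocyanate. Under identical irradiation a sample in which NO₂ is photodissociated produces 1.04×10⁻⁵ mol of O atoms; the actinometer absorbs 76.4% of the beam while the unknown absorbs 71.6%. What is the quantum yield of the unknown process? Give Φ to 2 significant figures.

Φ = 0.97

Photons absorbed by the actinometer: 3.45×10⁻⁶ / 0.301 = 1.146×10⁻⁵ mol.
Incident flux: 1.146×10⁻⁵ / 0.764 = 1.500×10⁻⁵ einstein.
Absorbed by unknown: 0.716 × 1.500×10⁻⁵ = 1.074×10⁻⁵ mol.
Φ(unknown) = 1.04×10⁻⁵ / 1.074×10⁻⁵ = 0.97.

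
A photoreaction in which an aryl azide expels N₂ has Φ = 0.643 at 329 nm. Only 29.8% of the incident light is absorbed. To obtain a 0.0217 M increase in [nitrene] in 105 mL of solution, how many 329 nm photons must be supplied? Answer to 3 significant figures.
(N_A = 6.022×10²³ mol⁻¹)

7.16×10²¹ photons

Product: (0.0217 M)(0.105 L) = 0.002279 mol.
Photons that must be absorbed: 0.002279 / 0.643 = 0.003544 mol.
Incident photons needed: 0.003544 / 0.298 = 0.01189 mol.
Photon count: 0.01189 × 6.022×10²³ = 7.16×10²¹.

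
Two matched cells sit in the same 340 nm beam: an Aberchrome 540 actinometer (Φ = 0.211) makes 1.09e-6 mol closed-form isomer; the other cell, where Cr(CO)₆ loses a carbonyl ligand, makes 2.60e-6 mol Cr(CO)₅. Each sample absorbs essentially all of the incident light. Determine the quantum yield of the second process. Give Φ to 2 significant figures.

Φ = 0.50

Photons absorbed by the actinometer: 1.09e-6 / 0.211 = 5.166e-6 mol.
Φ(unknown) = 2.60e-6 / 5.166e-6 = 0.50.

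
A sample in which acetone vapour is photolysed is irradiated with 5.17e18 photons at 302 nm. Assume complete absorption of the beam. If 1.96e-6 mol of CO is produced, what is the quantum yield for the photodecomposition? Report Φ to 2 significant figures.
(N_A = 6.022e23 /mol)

Φ = 0.23

Moles of photons: 5.17e18 / 6.022e23 = 8.585e-6 mol.
Φ = 1.96e-6 mol / 8.585e-6 mol photons = 0.23.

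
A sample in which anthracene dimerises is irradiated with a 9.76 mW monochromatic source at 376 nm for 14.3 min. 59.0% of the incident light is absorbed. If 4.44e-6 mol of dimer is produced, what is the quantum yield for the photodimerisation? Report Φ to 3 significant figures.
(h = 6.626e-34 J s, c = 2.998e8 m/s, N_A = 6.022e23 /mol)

Photon energy at 376 nm: hc/λ = (6.626e-34)(2.998e8)/(376e-9) = 5.283e-19 J.
Energy delivered: (9.76 mW)(858 s) = 8.374 J.
Photons incident: 8.374 / 5.283e-19 = 1.585e19, i.e. 1.585e19/6.022e23 = 2.632e-5 mol.
Photons absorbed: 0.590 × 2.632e-5 = 1.553e-5 mol.
Φ = 4.44e-6 mol / 1.553e-5 mol photons = 0.286.

Φ = 0.286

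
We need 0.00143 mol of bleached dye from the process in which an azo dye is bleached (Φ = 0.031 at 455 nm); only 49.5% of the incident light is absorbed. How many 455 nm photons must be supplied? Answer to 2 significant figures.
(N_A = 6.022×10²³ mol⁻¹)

Photons that must be absorbed: 0.00143 / 0.031 = 0.04613 mol.
Incident photons needed: 0.04613 / 0.495 = 0.09319 mol.
Photon count: 0.09319 × 6.022×10²³ = 5.6×10²².

5.6×10²² photons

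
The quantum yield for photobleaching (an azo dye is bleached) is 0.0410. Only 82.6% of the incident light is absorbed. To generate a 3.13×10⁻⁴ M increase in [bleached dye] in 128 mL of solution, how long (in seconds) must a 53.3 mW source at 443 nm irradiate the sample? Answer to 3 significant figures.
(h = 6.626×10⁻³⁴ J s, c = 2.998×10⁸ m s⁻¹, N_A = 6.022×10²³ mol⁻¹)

Product: (3.13×10⁻⁴ M)(0.128 L) = 4.006×10⁻⁵ mol.
Photons that must be absorbed: 4.006×10⁻⁵ / 0.0410 = 9.771×10⁻⁴ mol.
Incident photons needed: 9.771×10⁻⁴ / 0.826 = 0.001183 mol.
Photon energy: hc/λ = 4.484×10⁻¹⁹ J; per mole, 2.700×10⁵ J mol⁻¹.
Energy required: 0.001183 × 2.700×10⁵ = 319.4 J.
Time: 319.4 J / 0.0533 W = 5990 s.

t ≈ 5990 s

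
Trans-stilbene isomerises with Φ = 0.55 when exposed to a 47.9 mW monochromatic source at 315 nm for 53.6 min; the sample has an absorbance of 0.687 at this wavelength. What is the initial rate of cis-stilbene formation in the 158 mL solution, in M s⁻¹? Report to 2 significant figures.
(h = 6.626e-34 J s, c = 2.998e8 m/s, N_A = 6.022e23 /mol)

Photon energy at 315 nm: hc/λ = (6.626e-34)(2.998e8)/(315e-9) = 6.306e-19 J.
Energy delivered: (47.9 mW)(3216 s) = 154.0 J.
Photons incident: 154.0 / 6.306e-19 = 2.442e20, i.e. 2.442e20/6.022e23 = 4.055e-4 mol.
Fraction absorbed: 1 − 10^(−0.687) = 0.7944.
Photons absorbed: 0.7944 × 4.055e-4 = 3.221e-4 mol.
Product formed: 0.55 × 3.221e-4 = 1.772e-4 mol.
Rate: 1.772e-4 mol / (3216 s × 0.158 L) = 3.5e-7 M s⁻¹.

3.5e-7 M s⁻¹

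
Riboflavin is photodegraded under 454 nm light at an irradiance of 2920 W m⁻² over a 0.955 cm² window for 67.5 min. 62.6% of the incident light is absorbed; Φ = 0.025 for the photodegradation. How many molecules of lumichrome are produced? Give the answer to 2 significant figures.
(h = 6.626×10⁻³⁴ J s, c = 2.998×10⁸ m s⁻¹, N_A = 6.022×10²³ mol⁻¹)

Photon energy at 454 nm: hc/λ = (6.626×10⁻³⁴)(2.998×10⁸)/(454×10⁻⁹) = 4.375×10⁻¹⁹ J.
Energy delivered: (2920 W m⁻²)(0.955×10⁻⁴ m²)(4050 s) = 1129 J.
Photons incident: 1129 / 4.375×10⁻¹⁹ = 2.581×10²¹, i.e. 2.581×10²¹/6.022×10²³ = 0.004286 mol.
Photons absorbed: 0.626 × 0.004286 = 0.002683 mol.
Product: Φ × n_abs = 0.025 × 0.002683 = 6.708×10⁻⁵ mol.
As a count: 6.708×10⁻⁵ × 6.022×10²³ = 4.0×10¹⁹.

4.0×10¹⁹ molecules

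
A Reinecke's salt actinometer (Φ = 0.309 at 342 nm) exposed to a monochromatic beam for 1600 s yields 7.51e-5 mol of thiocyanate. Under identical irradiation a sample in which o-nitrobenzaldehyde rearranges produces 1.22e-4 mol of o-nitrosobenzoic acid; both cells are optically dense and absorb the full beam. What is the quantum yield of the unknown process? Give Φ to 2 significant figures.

Φ = 0.50

Photons absorbed by the actinometer: 7.51e-5 / 0.309 = 2.430e-4 mol.
Φ(unknown) = 1.22e-4 / 2.430e-4 = 0.50.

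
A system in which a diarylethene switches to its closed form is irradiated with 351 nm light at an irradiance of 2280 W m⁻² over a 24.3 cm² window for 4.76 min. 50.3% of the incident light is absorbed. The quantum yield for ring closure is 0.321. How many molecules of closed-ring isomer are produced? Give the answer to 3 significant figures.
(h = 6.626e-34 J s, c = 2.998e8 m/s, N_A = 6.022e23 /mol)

Photon energy at 351 nm: hc/λ = (6.626e-34)(2.998e8)/(351e-9) = 5.659e-19 J.
Energy delivered: (2280 W m⁻²)(24.3e-4 m²)(285.6 s) = 1582 J.
Photons incident: 1582 / 5.659e-19 = 2.796e21, i.e. 2.796e21/6.022e23 = 0.004643 mol.
Photons absorbed: 0.503 × 0.004643 = 0.002335 mol.
Product: Φ × n_abs = 0.321 × 0.002335 = 7.495e-4 mol.
As a count: 7.495e-4 × 6.022e23 = 4.51e20.

4.51e20 molecules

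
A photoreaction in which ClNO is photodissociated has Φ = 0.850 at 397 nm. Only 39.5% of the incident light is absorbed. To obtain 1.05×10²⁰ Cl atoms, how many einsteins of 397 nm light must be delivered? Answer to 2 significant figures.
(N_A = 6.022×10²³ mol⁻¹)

Product: 1.05×10²⁰ / 6.022×10²³ = 1.744×10⁻⁴ mol.
Photons that must be absorbed: 1.744×10⁻⁴ / 0.850 = 2.052×10⁻⁴ mol.
Incident photons needed: 2.052×10⁻⁴ / 0.395 = 5.195×10⁻⁴ mol.

5.2×10⁻⁴ einstein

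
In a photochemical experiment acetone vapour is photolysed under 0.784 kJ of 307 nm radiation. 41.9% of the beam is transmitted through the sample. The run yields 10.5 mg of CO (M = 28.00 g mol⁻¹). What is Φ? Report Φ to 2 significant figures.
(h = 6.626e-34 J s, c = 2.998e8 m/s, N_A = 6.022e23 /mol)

Product: 10.5 mg / 28.00 g mol⁻¹ = 3.750e-4 mol.
Photon energy at 307 nm: hc/λ = (6.626e-34)(2.998e8)/(307e-9) = 6.471e-19 J.
Incident energy: 0.784 kJ = 784 J.
Photons incident: 784 / 6.471e-19 = 1.212e21, i.e. 1.212e21/6.022e23 = 0.002013 mol.
Fraction absorbed: 1 − 41.9/100 = 0.5810.
Photons absorbed: 0.5810 × 0.002013 = 0.001170 mol.
Φ = 3.750e-4 mol / 0.001170 mol photons = 0.32.

Φ = 0.32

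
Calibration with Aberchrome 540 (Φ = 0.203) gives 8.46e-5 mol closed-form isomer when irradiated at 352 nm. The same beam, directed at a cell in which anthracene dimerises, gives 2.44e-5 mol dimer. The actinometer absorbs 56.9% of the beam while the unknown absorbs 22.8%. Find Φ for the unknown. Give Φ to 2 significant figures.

Φ = 0.15

Photons absorbed by the actinometer: 8.46e-5 / 0.203 = 4.167e-4 mol.
Incident flux: 4.167e-4 / 0.569 = 7.323e-4 einstein.
Absorbed by unknown: 0.228 × 7.323e-4 = 1.670e-4 mol.
Φ(unknown) = 2.44e-5 / 1.670e-4 = 0.15.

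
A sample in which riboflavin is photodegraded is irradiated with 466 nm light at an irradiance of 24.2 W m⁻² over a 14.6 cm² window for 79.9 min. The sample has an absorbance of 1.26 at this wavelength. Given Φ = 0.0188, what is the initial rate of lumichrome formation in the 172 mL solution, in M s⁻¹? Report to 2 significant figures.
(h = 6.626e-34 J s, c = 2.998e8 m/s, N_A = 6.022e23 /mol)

1.4e-8 M s⁻¹

Photon energy at 466 nm: hc/λ = (6.626e-34)(2.998e8)/(466e-9) = 4.263e-19 J.
Energy delivered: (24.2 W m⁻²)(14.6e-4 m²)(4794 s) = 169.4 J.
Photons incident: 169.4 / 4.263e-19 = 3.974e20, i.e. 3.974e20/6.022e23 = 6.599e-4 mol.
Fraction absorbed: 1 − 10^(−1.26) = 0.9450.
Photons absorbed: 0.9450 × 6.599e-4 = 6.236e-4 mol.
Product formed: 0.0188 × 6.236e-4 = 1.172e-5 mol.
Rate: 1.172e-5 mol / (4794 s × 0.172 L) = 1.4e-8 M s⁻¹.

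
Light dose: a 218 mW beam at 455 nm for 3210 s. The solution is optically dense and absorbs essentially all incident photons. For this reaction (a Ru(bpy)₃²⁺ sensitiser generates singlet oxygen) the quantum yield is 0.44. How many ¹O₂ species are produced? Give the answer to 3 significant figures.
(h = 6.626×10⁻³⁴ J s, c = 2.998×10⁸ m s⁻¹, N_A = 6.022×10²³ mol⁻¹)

Photon energy at 455 nm: hc/λ = (6.626×10⁻³⁴)(2.998×10⁸)/(455×10⁻⁹) = 4.366×10⁻¹⁹ J.
Energy delivered: (218 mW)(3210 s) = 699.8 J.
Photons incident: 699.8 / 4.366×10⁻¹⁹ = 1.603×10²¹, i.e. 1.603×10²¹/6.022×10²³ = 0.002662 mol.
Product: Φ × n_abs = 0.44 × 0.002662 = 0.001171 mol.
As a count: 0.001171 × 6.022×10²³ = 7.05×10²⁰.

7.05×10²⁰ species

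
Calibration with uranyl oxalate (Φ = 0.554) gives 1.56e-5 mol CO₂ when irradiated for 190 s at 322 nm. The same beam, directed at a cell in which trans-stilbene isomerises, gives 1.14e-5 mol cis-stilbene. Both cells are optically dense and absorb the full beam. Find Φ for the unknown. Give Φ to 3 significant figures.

Φ = 0.405

Photons absorbed by the actinometer: 1.56e-5 / 0.554 = 2.816e-5 mol.
Φ(unknown) = 1.14e-5 / 2.816e-5 = 0.405.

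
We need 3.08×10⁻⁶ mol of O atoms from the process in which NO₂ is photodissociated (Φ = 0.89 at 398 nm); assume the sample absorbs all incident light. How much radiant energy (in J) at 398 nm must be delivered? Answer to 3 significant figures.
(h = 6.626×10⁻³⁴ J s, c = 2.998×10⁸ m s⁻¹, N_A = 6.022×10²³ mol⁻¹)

1.04 J

Photons that must be absorbed: 3.08×10⁻⁶ / 0.89 = 3.461×10⁻⁶ mol.
Photon energy: hc/λ = 4.991×10⁻¹⁹ J; per mole, 3.006×10⁵ J mol⁻¹.
Energy required: 3.461×10⁻⁶ × 3.006×10⁵ = 1.04 J.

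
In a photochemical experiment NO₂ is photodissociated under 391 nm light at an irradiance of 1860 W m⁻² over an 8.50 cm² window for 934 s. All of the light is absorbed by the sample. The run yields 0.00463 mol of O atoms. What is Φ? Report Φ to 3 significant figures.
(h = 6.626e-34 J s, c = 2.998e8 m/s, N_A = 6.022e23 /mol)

Photon energy at 391 nm: hc/λ = (6.626e-34)(2.998e8)/(391e-9) = 5.080e-19 J.
Energy delivered: (1860 W m⁻²)(8.50e-4 m²)(934 s) = 1477 J.
Photons incident: 1477 / 5.080e-19 = 2.907e21, i.e. 2.907e21/6.022e23 = 0.004827 mol.
Φ = 0.00463 mol / 0.004827 mol photons = 0.959.

Φ = 0.959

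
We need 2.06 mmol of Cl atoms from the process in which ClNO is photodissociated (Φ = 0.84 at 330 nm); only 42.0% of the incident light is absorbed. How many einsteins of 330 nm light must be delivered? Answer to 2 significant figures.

0.0058 einstein

Product: 2.06 mmol = 0.00206 mol.
Photons that must be absorbed: 0.00206 / 0.84 = 0.002452 mol.
Incident photons needed: 0.002452 / 0.420 = 0.005838 mol.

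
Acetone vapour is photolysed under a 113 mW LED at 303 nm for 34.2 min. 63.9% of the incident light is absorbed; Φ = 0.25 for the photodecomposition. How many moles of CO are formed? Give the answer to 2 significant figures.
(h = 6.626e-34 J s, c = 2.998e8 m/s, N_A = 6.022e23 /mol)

9.4e-5 mol

Photon energy at 303 nm: hc/λ = (6.626e-34)(2.998e8)/(303e-9) = 6.556e-19 J.
Energy delivered: (113 mW)(2052 s) = 231.9 J.
Photons incident: 231.9 / 6.556e-19 = 3.537e20, i.e. 3.537e20/6.022e23 = 5.873e-4 mol.
Photons absorbed: 0.639 × 5.873e-4 = 3.753e-4 mol.
Product: Φ × n_abs = 0.25 × 3.753e-4 = 9.383e-5 mol.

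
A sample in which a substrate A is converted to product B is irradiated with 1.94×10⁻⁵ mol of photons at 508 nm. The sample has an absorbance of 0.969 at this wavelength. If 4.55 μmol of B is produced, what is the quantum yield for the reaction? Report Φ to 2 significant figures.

Φ = 0.26

Product: 4.55 μmol = 4.55×10⁻⁶ mol.
Fraction absorbed: 1 − 10^(−0.969) = 0.8926.
Photons absorbed: 0.8926 × 1.94×10⁻⁵ = 1.732×10⁻⁵ mol.
Φ = 4.55×10⁻⁶ mol / 1.732×10⁻⁵ mol photons = 0.26.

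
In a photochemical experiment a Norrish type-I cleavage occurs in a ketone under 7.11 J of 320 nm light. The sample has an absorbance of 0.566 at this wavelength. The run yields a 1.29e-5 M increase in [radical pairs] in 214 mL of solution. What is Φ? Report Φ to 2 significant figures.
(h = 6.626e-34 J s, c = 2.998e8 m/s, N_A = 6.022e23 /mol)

Product: (1.29e-5 M)(0.214 L) = 2.761e-6 mol.
Photon energy at 320 nm: hc/λ = (6.626e-34)(2.998e8)/(320e-9) = 6.208e-19 J.
Photons incident: 7.11 / 6.208e-19 = 1.145e19, i.e. 1.145e19/6.022e23 = 1.901e-5 mol.
Fraction absorbed: 1 − 10^(−0.566) = 0.7284.
Photons absorbed: 0.7284 × 1.901e-5 = 1.385e-5 mol.
Φ = 2.761e-6 mol / 1.385e-5 mol photons = 0.20.

Φ = 0.20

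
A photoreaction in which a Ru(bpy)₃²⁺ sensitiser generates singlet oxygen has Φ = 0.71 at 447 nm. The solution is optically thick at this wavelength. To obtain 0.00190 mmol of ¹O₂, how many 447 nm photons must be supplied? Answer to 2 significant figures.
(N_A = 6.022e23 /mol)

Product: 0.00190 mmol = 1.90e-6 mol.
Photons that must be absorbed: 1.90e-6 / 0.71 = 2.676e-6 mol.
Photon count: 2.676e-6 × 6.022e23 = 1.6e18.

1.6e18 photons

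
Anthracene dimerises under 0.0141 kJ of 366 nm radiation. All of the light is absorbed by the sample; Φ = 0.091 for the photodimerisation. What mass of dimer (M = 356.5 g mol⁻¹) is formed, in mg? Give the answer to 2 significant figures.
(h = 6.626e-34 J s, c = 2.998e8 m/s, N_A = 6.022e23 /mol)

1.4 mg

Photon energy at 366 nm: hc/λ = (6.626e-34)(2.998e8)/(366e-9) = 5.428e-19 J.
Incident energy: 0.0141 kJ = 14.1 J.
Photons incident: 14.1 / 5.428e-19 = 2.598e19, i.e. 2.598e19/6.022e23 = 4.314e-5 mol.
Product: Φ × n_abs = 0.091 × 4.314e-5 = 3.926e-6 mol.
Mass: 3.926e-6 × 356.5 = 0.001400 g = 1.4 mg.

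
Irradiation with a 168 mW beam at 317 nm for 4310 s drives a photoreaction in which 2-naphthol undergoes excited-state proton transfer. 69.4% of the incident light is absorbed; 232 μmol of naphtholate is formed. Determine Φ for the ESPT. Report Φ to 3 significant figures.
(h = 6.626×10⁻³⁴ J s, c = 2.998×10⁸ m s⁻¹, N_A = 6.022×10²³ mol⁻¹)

Product: 232 μmol = 2.32×10⁻⁴ mol.
Photon energy at 317 nm: hc/λ = (6.626×10⁻³⁴)(2.998×10⁸)/(317×10⁻⁹) = 6.266×10⁻¹⁹ J.
Energy delivered: (168 mW)(4310 s) = 724.1 J.
Photons incident: 724.1 / 6.266×10⁻¹⁹ = 1.156×10²¹, i.e. 1.156×10²¹/6.022×10²³ = 0.001920 mol.
Photons absorbed: 0.694 × 0.001920 = 0.001332 mol.
Φ = 2.32×10⁻⁴ mol / 0.001332 mol photons = 0.174.

Φ = 0.174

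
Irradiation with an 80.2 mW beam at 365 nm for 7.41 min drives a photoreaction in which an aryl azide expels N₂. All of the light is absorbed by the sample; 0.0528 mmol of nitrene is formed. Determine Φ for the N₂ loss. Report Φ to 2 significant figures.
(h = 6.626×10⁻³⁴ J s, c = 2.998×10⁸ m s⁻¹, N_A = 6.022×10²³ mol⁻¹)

Product: 0.0528 mmol = 5.28×10⁻⁵ mol.
Photon energy at 365 nm: hc/λ = (6.626×10⁻³⁴)(2.998×10⁸)/(365×10⁻⁹) = 5.442×10⁻¹⁹ J.
Energy delivered: (80.2 mW)(444.6 s) = 35.66 J.
Photons incident: 35.66 / 5.442×10⁻¹⁹ = 6.553×10¹⁹, i.e. 6.553×10¹⁹/6.022×10²³ = 1.088×10⁻⁴ mol.
Φ = 5.28×10⁻⁵ mol / 1.088×10⁻⁴ mol photons = 0.49.

Φ = 0.49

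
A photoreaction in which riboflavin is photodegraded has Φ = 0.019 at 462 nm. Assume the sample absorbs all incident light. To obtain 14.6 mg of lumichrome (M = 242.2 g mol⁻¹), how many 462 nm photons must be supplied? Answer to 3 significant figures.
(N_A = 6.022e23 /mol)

1.91e21 photons

Product: 14.6 mg / 242.2 g mol⁻¹ = 6.028e-5 mol.
Photons that must be absorbed: 6.028e-5 / 0.019 = 0.003173 mol.
Photon count: 0.003173 × 6.022e23 = 1.91e21.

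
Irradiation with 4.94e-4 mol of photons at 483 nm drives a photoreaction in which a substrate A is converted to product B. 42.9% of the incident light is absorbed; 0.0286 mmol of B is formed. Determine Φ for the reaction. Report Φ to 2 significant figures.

Product: 0.0286 mmol = 2.86e-5 mol.
Photons absorbed: 0.429 × 4.94e-4 = 2.119e-4 mol.
Φ = 2.86e-5 mol / 2.119e-4 mol photons = 0.13.

Φ = 0.13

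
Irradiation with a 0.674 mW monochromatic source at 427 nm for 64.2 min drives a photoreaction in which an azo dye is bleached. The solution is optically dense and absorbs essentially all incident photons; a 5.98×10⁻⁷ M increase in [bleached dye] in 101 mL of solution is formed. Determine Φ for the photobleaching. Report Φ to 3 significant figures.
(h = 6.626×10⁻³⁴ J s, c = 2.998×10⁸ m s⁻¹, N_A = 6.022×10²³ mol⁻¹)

Product: (5.98×10⁻⁷ M)(0.101 L) = 6.040×10⁻⁸ mol.
Photon energy at 427 nm: hc/λ = (6.626×10⁻³⁴)(2.998×10⁸)/(427×10⁻⁹) = 4.652×10⁻¹⁹ J.
Energy delivered: (0.674 mW)(3852 s) = 2.596 J.
Photons incident: 2.596 / 4.652×10⁻¹⁹ = 5.580×10¹⁸, i.e. 5.580×10¹⁸/6.022×10²³ = 9.266×10⁻⁶ mol.
Φ = 6.040×10⁻⁸ mol / 9.266×10⁻⁶ mol photons = 0.00652.

Φ = 0.00652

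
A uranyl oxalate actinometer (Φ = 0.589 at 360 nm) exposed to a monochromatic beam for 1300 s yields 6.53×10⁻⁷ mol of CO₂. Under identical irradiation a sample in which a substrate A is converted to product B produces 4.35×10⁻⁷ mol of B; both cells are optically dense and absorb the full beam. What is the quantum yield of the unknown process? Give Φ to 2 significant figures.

Φ = 0.39

Photons absorbed by the actinometer: 6.53×10⁻⁷ / 0.589 = 1.109×10⁻⁶ mol.
Φ(unknown) = 4.35×10⁻⁷ / 1.109×10⁻⁶ = 0.39.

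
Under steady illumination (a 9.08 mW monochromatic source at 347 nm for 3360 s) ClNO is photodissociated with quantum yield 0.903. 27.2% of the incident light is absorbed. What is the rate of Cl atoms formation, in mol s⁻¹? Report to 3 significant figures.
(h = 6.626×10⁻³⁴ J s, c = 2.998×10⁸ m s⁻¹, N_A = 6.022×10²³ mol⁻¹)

6.47×10⁻⁹ mol s⁻¹

Photon energy at 347 nm: hc/λ = (6.626×10⁻³⁴)(2.998×10⁸)/(347×10⁻⁹) = 5.725×10⁻¹⁹ J.
Energy delivered: (9.08 mW)(3360 s) = 30.51 J.
Photons incident: 30.51 / 5.725×10⁻¹⁹ = 5.329×10¹⁹, i.e. 5.329×10¹⁹/6.022×10²³ = 8.849×10⁻⁵ mol.
Photons absorbed: 0.272 × 8.849×10⁻⁵ = 2.407×10⁻⁵ mol.
Product formed: 0.903 × 2.407×10⁻⁵ = 2.174×10⁻⁵ mol.
Rate: 2.174×10⁻⁵ / 3360 s = 6.47×10⁻⁹ mol s⁻¹.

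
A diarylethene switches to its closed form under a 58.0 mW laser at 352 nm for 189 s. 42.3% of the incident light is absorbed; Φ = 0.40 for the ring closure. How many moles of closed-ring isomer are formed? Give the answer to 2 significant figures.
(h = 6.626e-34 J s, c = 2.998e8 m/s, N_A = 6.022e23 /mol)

Photon energy at 352 nm: hc/λ = (6.626e-34)(2.998e8)/(352e-9) = 5.643e-19 J.
Energy delivered: (58.0 mW)(189 s) = 10.96 J.
Photons incident: 10.96 / 5.643e-19 = 1.942e19, i.e. 1.942e19/6.022e23 = 3.225e-5 mol.
Photons absorbed: 0.423 × 3.225e-5 = 1.364e-5 mol.
Product: Φ × n_abs = 0.40 × 1.364e-5 = 5.456e-6 mol.

5.5e-6 mol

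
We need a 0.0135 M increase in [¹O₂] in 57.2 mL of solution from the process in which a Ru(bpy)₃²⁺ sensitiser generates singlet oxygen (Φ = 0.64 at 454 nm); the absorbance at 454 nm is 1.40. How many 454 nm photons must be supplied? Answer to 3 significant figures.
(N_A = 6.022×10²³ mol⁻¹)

Product: (0.0135 M)(0.0572 L) = 7.722×10⁻⁴ mol.
Photons that must be absorbed: 7.722×10⁻⁴ / 0.64 = 0.001207 mol.
Fraction absorbed: 1 − 10^(−1.40) = 0.9602.
Incident photons needed: 0.001207 / 0.9602 = 0.001257 mol.
Photon count: 0.001257 × 6.022×10²³ = 7.57×10²⁰.

7.57×10²⁰ photons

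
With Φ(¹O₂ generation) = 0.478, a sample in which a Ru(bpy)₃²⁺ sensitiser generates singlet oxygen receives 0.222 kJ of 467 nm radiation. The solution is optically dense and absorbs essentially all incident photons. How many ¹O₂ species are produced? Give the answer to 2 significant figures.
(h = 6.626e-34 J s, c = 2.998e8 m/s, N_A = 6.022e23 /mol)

Photon energy at 467 nm: hc/λ = (6.626e-34)(2.998e8)/(467e-9) = 4.254e-19 J.
Incident energy: 0.222 kJ = 222 J.
Photons incident: 222 / 4.254e-19 = 5.219e20, i.e. 5.219e20/6.022e23 = 8.667e-4 mol.
Product: Φ × n_abs = 0.478 × 8.667e-4 = 4.143e-4 mol.
As a count: 4.143e-4 × 6.022e23 = 2.5e20.

2.5e20 species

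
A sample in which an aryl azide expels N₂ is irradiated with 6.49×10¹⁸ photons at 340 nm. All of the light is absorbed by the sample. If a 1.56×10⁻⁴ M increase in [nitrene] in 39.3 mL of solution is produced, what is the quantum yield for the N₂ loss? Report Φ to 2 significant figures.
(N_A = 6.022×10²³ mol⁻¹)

Product: (1.56×10⁻⁴ M)(0.0393 L) = 6.131×10⁻⁶ mol.
Moles of photons: 6.49×10¹⁸ / 6.022×10²³ = 1.078×10⁻⁵ mol.
Φ = 6.131×10⁻⁶ mol / 1.078×10⁻⁵ mol photons = 0.57.

Φ = 0.57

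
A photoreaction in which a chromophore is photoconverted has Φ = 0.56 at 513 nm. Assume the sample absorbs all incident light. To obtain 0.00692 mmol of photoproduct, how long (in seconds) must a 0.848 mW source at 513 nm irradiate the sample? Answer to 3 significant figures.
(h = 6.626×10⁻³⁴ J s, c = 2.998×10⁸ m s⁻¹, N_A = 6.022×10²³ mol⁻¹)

t ≈ 3400 s

Product: 0.00692 mmol = 6.92×10⁻⁶ mol.
Photons that must be absorbed: 6.92×10⁻⁶ / 0.56 = 1.236×10⁻⁵ mol.
Photon energy: hc/λ = 3.872×10⁻¹⁹ J; per mole, 2.332×10⁵ J mol⁻¹.
Energy required: 1.236×10⁻⁵ × 2.332×10⁵ = 2.882 J.
Time: 2.882 J / 0.000848 W = 3400 s.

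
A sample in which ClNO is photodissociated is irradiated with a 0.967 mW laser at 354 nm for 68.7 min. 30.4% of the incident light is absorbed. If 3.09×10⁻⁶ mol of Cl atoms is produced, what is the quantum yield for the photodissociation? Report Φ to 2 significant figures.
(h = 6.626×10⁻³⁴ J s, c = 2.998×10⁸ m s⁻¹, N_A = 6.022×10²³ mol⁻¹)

Photon energy at 354 nm: hc/λ = (6.626×10⁻³⁴)(2.998×10⁸)/(354×10⁻⁹) = 5.612×10⁻¹⁹ J.
Energy delivered: (0.967 mW)(4122 s) = 3.986 J.
Photons incident: 3.986 / 5.612×10⁻¹⁹ = 7.103×10¹⁸, i.e. 7.103×10¹⁸/6.022×10²³ = 1.180×10⁻⁵ mol.
Photons absorbed: 0.304 × 1.180×10⁻⁵ = 3.587×10⁻⁶ mol.
Φ = 3.09×10⁻⁶ mol / 3.587×10⁻⁶ mol photons = 0.86.

Φ = 0.86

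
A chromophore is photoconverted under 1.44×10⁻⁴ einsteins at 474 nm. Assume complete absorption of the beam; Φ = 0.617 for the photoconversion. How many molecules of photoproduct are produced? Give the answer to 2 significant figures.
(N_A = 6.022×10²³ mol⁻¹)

Product: Φ × n_abs = 0.617 × 1.44×10⁻⁴ = 8.885×10⁻⁵ mol.
As a count: 8.885×10⁻⁵ × 6.022×10²³ = 5.4×10¹⁹.

5.4×10¹⁹ molecules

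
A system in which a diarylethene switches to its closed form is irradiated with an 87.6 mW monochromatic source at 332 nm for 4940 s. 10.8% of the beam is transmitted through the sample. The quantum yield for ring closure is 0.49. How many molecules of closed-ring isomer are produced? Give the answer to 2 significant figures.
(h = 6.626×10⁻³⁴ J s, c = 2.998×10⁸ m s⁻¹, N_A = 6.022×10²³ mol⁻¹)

Photon energy at 332 nm: hc/λ = (6.626×10⁻³⁴)(2.998×10⁸)/(332×10⁻⁹) = 5.983×10⁻¹⁹ J.
Energy delivered: (87.6 mW)(4940 s) = 432.7 J.
Photons incident: 432.7 / 5.983×10⁻¹⁹ = 7.232×10²⁰, i.e. 7.232×10²⁰/6.022×10²³ = 0.001201 mol.
Fraction absorbed: 1 − 10.8/100 = 0.8920.
Photons absorbed: 0.8920 × 0.001201 = 0.001071 mol.
Product: Φ × n_abs = 0.49 × 0.001071 = 5.248×10⁻⁴ mol.
As a count: 5.248×10⁻⁴ × 6.022×10²³ = 3.2×10²⁰.

3.2×10²⁰ molecules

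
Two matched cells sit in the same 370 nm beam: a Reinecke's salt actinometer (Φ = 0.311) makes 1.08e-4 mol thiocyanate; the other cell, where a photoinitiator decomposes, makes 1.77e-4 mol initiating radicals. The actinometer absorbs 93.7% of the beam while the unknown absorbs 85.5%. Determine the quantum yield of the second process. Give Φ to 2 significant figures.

Photons absorbed by the actinometer: 1.08e-4 / 0.311 = 3.473e-4 mol.
Incident flux: 3.473e-4 / 0.937 = 3.707e-4 einstein.
Absorbed by unknown: 0.855 × 3.707e-4 = 3.169e-4 mol.
Φ(unknown) = 1.77e-4 / 3.169e-4 = 0.56.

Φ = 0.56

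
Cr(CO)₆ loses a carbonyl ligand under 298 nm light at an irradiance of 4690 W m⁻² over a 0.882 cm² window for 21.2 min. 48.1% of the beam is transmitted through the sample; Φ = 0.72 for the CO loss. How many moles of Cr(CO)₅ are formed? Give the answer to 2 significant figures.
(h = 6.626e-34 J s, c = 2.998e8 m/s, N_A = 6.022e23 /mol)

4.9e-4 mol

Photon energy at 298 nm: hc/λ = (6.626e-34)(2.998e8)/(298e-9) = 6.666e-19 J.
Energy delivered: (4690 W m⁻²)(0.882e-4 m²)(1272 s) = 526.2 J.
Photons incident: 526.2 / 6.666e-19 = 7.894e20, i.e. 7.894e20/6.022e23 = 0.001311 mol.
Fraction absorbed: 1 − 48.1/100 = 0.5190.
Photons absorbed: 0.5190 × 0.001311 = 6.804e-4 mol.
Product: Φ × n_abs = 0.72 × 6.804e-4 = 4.899e-4 mol.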